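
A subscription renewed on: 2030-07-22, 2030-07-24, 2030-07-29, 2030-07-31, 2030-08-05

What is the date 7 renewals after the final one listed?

Every event lands on a Monday or Wednesday (gaps cycle 2, 5, 2, 5).
So the schedule is: every Monday and Wednesday.
Next Wednesday: 2030-08-07.
The following Monday is 2030-08-12.
Next Wednesday: 2030-08-14.
The following Monday is 2030-08-19.
The following Wednesday is 2030-08-21.
The following Monday is 2030-08-26.
The following Wednesday is 2030-08-28.

2030-08-28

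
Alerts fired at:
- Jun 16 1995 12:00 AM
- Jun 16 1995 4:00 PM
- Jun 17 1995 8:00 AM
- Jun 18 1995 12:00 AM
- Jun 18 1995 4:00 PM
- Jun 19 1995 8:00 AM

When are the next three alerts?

The interval is a steady 16 hours (16, 16, 16, 16, 16).
Jun 19 1995 8:00 AM + 16 h = Jun 20 1995 12:00 AM.
Jun 20 1995 12:00 AM + 16 h = Jun 20 1995 4:00 PM.
Jun 20 1995 4:00 PM + 16 h = Jun 21 1995 8:00 AM.

Jun 20 1995 12:00 AM, Jun 20 1995 4:00 PM, Jun 21 1995 8:00 AM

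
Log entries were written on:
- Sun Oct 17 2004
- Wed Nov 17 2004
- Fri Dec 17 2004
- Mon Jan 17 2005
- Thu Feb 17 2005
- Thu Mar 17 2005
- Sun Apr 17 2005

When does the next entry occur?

Tue May 17 2005

Each date is the 17th; the gaps (31, 30, 31, 31, 28, 31) track the month lengths.
The rule is the 17th of each month.
May 2005: Tue May 17 2005.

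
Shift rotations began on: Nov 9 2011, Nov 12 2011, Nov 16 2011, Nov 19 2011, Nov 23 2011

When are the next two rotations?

Nov 26 2011, Nov 30 2011

Every event lands on a Wednesday or Saturday (gaps cycle 3, 4, 3, 4).
So the schedule is: every Wednesday and Saturday.
Next Saturday: Nov 26 2011.
The following Wednesday is Nov 30 2011.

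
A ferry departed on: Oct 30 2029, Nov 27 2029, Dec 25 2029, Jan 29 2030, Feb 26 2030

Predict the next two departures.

All Tuesdays; the gaps (28, 28, 35, 28) vary with month length.
This is the last Tuesday of each month.
March 2030 ends with Tuesday Mar 26 2030.
Last Tuesday of April 2030: Apr 30 2030.

Mar 26 2030, Apr 30 2030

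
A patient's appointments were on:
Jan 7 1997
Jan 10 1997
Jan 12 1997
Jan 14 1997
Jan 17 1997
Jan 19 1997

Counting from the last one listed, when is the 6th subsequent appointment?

Every event lands on a Tuesday or Friday or Sunday (gaps cycle 3, 2, 2, 3, 2).
So the schedule is: every Tuesday, Friday and Sunday.
Next Tuesday: Jan 21 1997.
The following Friday is Jan 24 1997.
Next Sunday: Jan 26 1997.
The following Tuesday is Jan 28 1997.
The following Friday is Jan 31 1997.
Next Sunday: Feb 2 1997.

Feb 2 1997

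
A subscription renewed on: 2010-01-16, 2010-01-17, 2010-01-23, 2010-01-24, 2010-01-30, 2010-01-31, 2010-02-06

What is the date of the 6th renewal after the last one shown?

Every event lands on a Saturday or Sunday (gaps cycle 1, 6, 1, 6, 1, 6).
So the schedule is: every Saturday and Sunday.
Next Sunday: 2010-02-07.
Next Saturday: 2010-02-13.
The following Sunday is 2010-02-14.
The following Saturday is 2010-02-20.
The following Sunday is 2010-02-21.
Next Saturday: 2010-02-27.

2010-02-27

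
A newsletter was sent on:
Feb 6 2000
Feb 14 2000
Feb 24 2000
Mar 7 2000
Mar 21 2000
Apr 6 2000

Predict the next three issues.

Intervals are 8, 10, 12, 14, 16 days — an arithmetic progression with common difference 2.
Next gap: 18 days. Apr 6 2000 + 18 days = Apr 24 2000.
Next gap: 20 days. Apr 24 2000 + 20 days = May 14 2000.
Next gap: 22 days. May 14 2000 + 22 days = Jun 5 2000.

Apr 24 2000, May 14 2000, Jun 5 2000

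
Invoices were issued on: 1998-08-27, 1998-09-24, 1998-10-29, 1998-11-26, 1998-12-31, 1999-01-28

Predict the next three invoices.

All Thursdays; the gaps (28, 35, 28, 35, 28) vary with month length.
This is the last Thursday of each month.
Last Thursday of February 1999: 1999-02-25.
March 1999 ends with Thursday 1999-03-25.
Last Thursday of April 1999: 1999-04-29.

1999-02-25, 1999-03-25, 1999-04-29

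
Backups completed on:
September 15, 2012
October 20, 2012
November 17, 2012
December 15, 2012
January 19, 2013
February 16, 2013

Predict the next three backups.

All dates are Saturdays, 35, 28, 28, 35, 28 days apart.
Specifically, the 3rd Saturday of each month.
3rd Saturday of March 2013: March 16, 2013.
April 2013 — 3rd Saturday is April 20, 2013.
May 2013 — 3rd Saturday is May 18, 2013.

March 16, 2013; April 20, 2013; May 18, 2013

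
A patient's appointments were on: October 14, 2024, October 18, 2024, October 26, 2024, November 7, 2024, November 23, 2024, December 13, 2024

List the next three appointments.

Gaps: 4, 8, 12, 16, 20 days — each gap is 4 larger than the previous one.
Next gap: 24 days. December 13, 2024 + 24 days = January 6, 2025.
Next gap: 28 days. January 6, 2025 + 28 days = February 3, 2025.
Next gap: 32 days. February 3, 2025 + 32 days = March 7, 2025.

January 6, 2025; February 3, 2025; March 7, 2025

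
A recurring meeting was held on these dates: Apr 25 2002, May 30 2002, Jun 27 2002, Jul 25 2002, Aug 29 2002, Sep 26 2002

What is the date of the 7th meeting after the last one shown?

All Thursdays; the gaps (35, 28, 28, 35, 28) vary with month length.
This is the last Thursday of each month.
October 2002 ends with Thursday Oct 31 2002.
November 2002 ends with Thursday Nov 28 2002.
December 2002 ends with Thursday Dec 26 2002.
January 2003 ends with Thursday Jan 30 2003.
Last Thursday of February 2003: Feb 27 2003.
March 2003 ends with Thursday Mar 27 2003.
Last Thursday of April 2003: Apr 24 2003.

Apr 24 2003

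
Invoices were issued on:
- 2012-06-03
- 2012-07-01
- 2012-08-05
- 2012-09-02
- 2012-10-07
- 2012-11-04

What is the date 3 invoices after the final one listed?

All dates are Sundays, 28, 35, 28, 35, 28 days apart.
Specifically, the 1st Sunday of each month.
December 2012 — 1st Sunday is 2012-12-02.
January 2013 — 1st Sunday is 2013-01-06.
1st Sunday of February 2013: 2013-02-03.

2013-02-03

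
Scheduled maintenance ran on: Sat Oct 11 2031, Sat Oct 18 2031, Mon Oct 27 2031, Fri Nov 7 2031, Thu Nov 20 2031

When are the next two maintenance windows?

Fri Dec 5 2031, Mon Dec 22 2031

Intervals are 7, 9, 11, 13 days — an arithmetic progression with common difference 2.
Next gap: 15 days. Thu Nov 20 2031 + 15 days = Fri Dec 5 2031.
Next gap: 17 days. Fri Dec 5 2031 + 17 days = Mon Dec 22 2031.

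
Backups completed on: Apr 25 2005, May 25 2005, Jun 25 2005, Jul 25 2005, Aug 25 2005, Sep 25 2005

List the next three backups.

Oct 25 2005, Nov 25 2005, Dec 25 2005

Each date is the 25th; the gaps (30, 31, 30, 31, 31) track the month lengths.
The rule is the 25th of each month.
Next: October 2005 → Oct 25 2005.
Next: November 2005 → Nov 25 2005.
Next: December 2005 → Dec 25 2005.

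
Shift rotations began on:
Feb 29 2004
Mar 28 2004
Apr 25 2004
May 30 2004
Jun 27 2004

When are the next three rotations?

Every date is a Sunday; gaps 28, 28, 35, 28 days.
Each is the last Sunday of its month (at least one falls on the 29th or later, ruling out '4th Sunday').
July 2004 ends with Sunday Jul 25 2004.
Last Sunday of August 2004: Aug 29 2004.
Last Sunday of September 2004: Sep 26 2004.

Jul 25 2004, Aug 29 2004, Sep 26 2004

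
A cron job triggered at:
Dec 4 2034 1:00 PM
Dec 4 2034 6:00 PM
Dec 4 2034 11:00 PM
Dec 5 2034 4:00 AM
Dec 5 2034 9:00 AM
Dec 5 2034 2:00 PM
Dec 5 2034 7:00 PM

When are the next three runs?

Dec 6 2034 12:00 AM, Dec 6 2034 5:00 AM, Dec 6 2034 10:00 AM

Spacing: 5, 5, 5, 5, 5, 5 h — constant 5 h.
Dec 5 2034 7:00 PM + 5 h = Dec 6 2034 12:00 AM.
Dec 6 2034 12:00 AM + 5 h = Dec 6 2034 5:00 AM.
Dec 6 2034 5:00 AM + 5 h = Dec 6 2034 10:00 AM.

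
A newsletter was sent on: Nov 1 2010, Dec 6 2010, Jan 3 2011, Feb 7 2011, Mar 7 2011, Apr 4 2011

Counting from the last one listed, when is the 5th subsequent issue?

Sep 5 2011

These are Mondays at 28- or 35-day spacing (35, 28, 35, 28, 28).
The pattern: 1st Monday of the month.
May 2011 — 1st Monday is May 2 2011.
1st Monday of June 2011: Jun 6 2011.
1st Monday of July 2011: Jul 4 2011.
1st Monday of August 2011: Aug 1 2011.
1st Monday of September 2011: Sep 5 2011.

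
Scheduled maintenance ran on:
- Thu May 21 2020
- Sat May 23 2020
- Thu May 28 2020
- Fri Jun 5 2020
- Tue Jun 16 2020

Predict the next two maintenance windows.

The spacing grows by 3 each time: 2, 5, 8, 11 days.
Next gap: 14 days. Tue Jun 16 2020 + 14 days = Tue Jun 30 2020.
Next gap: 17 days. Tue Jun 30 2020 + 17 days = Fri Jul 17 2020.

Tue Jun 30 2020, Fri Jul 17 2020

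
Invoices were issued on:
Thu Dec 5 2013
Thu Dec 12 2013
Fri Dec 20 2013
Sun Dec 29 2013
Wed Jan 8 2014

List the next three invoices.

Sun Jan 19 2014, Fri Jan 31 2014, Thu Feb 13 2014

Gaps: 7, 8, 9, 10 days — each gap is 1 larger than the previous one.
Next gap: 11 days. Wed Jan 8 2014 + 11 days = Sun Jan 19 2014.
Next gap: 12 days. Sun Jan 19 2014 + 12 days = Fri Jan 31 2014.
Next gap: 13 days. Fri Jan 31 2014 + 13 days = Thu Feb 13 2014.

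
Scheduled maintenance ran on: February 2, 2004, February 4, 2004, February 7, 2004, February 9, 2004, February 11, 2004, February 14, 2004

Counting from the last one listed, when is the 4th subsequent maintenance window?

Gaps: 2, 3, 2, 2, 3 days — not constant, but cyclic with period 3.
The events fall on every Monday, Wednesday and Saturday.
The following Monday is February 16, 2004.
The following Wednesday is February 18, 2004.
The following Saturday is February 21, 2004.
Next Monday: February 23, 2004.

February 23, 2004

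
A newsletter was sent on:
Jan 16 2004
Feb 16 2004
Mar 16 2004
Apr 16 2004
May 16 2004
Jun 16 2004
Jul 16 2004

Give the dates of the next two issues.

The day-of-month is always 16 (31, 29, 31, 30, 31, 30 days between events).
So this recurs on the 16th of each month.
Next: August 2004 → Aug 16 2004.
Next: September 2004 → Sep 16 2004.

Aug 16 2004, Sep 16 2004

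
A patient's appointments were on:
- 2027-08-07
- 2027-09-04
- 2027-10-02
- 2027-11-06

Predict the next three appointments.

2027-12-04, 2028-01-01, 2028-02-05

All dates are Saturdays, 28, 28, 35 days apart.
Specifically, the 1st Saturday of each month.
1st Saturday of December 2027: 2027-12-04.
January 2028 — 1st Saturday is 2028-01-01.
February 2028 — 1st Saturday is 2028-02-05.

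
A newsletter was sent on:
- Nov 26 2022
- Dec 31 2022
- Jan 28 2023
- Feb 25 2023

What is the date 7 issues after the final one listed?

These are Saturdays with 35, 28, 28-day gaps.
Each is the final Saturday of its month — Dec 31 2022 is past the 28th, so '4th Saturday' doesn't fit.
March 2023 ends with Saturday Mar 25 2023.
Last Saturday of April 2023: Apr 29 2023.
May 2023 ends with Saturday May 27 2023.
June 2023 ends with Saturday Jun 24 2023.
July 2023 ends with Saturday Jul 29 2023.
Last Saturday of August 2023: Aug 26 2023.
Last Saturday of September 2023: Sep 30 2023.

Sep 30 2023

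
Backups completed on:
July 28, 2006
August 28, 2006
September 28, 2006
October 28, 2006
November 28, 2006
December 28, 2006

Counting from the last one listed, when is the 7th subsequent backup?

July 28, 2007

Gaps: 31, 31, 30, 31, 30 days — not constant. Every event is on the 28th of the month.
Pattern: the 28th of each month.
Next: January 2007 → January 28, 2007.
Next: February 2007 → February 28, 2007.
Next: March 2007 → March 28, 2007.
April 2007: April 28, 2007.
Next: May 2007 → May 28, 2007.
June 2007: June 28, 2007.
July 2007: July 28, 2007.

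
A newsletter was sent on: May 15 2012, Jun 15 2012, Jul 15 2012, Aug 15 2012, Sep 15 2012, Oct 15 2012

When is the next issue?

Nov 15 2012

Each date is the 15th; the gaps (31, 30, 31, 31, 30) track the month lengths.
The rule is the 15th of each month.
Next: November 2012 → Nov 15 2012.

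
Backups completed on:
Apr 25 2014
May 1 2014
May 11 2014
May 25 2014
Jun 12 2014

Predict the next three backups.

Jul 4 2014, Jul 30 2014, Aug 29 2014

Intervals are 6, 10, 14, 18 days — an arithmetic progression with common difference 4.
Next gap: 22 days. Jun 12 2014 + 22 days = Jul 4 2014.
Next gap: 26 days. Jul 4 2014 + 26 days = Jul 30 2014.
Next gap: 30 days. Jul 30 2014 + 30 days = Aug 29 2014.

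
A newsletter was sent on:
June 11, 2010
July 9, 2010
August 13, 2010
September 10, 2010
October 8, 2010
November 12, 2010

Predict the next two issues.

Gaps: 28, 35, 28, 28, 35 days — a mix of 28 and 35. Every date is a Friday.
Each is the 2nd Friday of its month.
2nd Friday of December 2010: December 10, 2010.
2nd Friday of January 2011: January 14, 2011.

December 10, 2010; January 14, 2011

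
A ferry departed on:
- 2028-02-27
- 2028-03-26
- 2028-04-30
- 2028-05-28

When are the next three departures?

These are Sundays with 28, 35, 28-day gaps.
Each is the final Sunday of its month — 2028-04-30 is past the 28th, so '4th Sunday' doesn't fit.
June 2028 ends with Sunday 2028-06-25.
July 2028 ends with Sunday 2028-07-30.
Last Sunday of August 2028: 2028-08-27.

2028-06-25, 2028-07-30, 2028-08-27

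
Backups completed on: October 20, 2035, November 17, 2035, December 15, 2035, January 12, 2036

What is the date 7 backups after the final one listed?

July 26, 2036

Gaps between consecutive events: 28, 28, 28 days — a constant 28-day interval.
January 12, 2036 + 28 days = February 9, 2036.
February 9, 2036 + 28 days = March 8, 2036.
March 8, 2036 + 28 days = April 5, 2036.
April 5, 2036 + 28 days = May 3, 2036.
May 3, 2036 + 28 days = May 31, 2036.
May 31, 2036 + 28 days = June 28, 2036.
June 28, 2036 + 28 days = July 26, 2036.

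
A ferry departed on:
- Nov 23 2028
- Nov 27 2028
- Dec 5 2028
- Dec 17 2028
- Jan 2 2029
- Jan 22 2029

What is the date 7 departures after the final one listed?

Gaps: 4, 8, 12, 16, 20 days — each gap is 4 larger than the previous one.
Next gap: 24 days. Jan 22 2029 + 24 days = Feb 15 2029.
Next gap: 28 days. Feb 15 2029 + 28 days = Mar 15 2029.
Next gap: 32 days. Mar 15 2029 + 32 days = Apr 16 2029.
Next gap: 36 days. Apr 16 2029 + 36 days = May 22 2029.
Next gap: 40 days. May 22 2029 + 40 days = Jul 1 2029.
Next gap: 44 days. Jul 1 2029 + 44 days = Aug 14 2029.
Next gap: 48 days. Aug 14 2029 + 48 days = Oct 1 2029.

Oct 1 2029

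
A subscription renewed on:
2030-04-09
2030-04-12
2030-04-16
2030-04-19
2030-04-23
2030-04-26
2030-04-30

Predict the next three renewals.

Every event lands on a Tuesday or Friday (gaps cycle 3, 4, 3, 4, 3, 4).
So the schedule is: every Tuesday and Friday.
The following Friday is 2030-05-03.
The following Tuesday is 2030-05-07.
Next Friday: 2030-05-10.

2030-05-03, 2030-05-07, 2030-05-10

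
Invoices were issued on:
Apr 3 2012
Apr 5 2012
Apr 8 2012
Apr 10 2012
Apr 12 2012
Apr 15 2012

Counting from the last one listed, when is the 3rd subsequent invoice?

Apr 22 2012

The gap pattern 2, 3, 2, 2, 3 repeats every 3 events.
These are the Tuesdays, Thursdays and Sundays of each week.
The following Tuesday is Apr 17 2012.
The following Thursday is Apr 19 2012.
The following Sunday is Apr 22 2012.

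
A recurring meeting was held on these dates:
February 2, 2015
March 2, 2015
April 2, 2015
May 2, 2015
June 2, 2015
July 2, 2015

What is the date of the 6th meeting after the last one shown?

Gaps: 28, 31, 30, 31, 30 days — not constant. Every event is on the 2nd of the month.
Pattern: the 2nd of each month.
Next: August 2015 → August 2, 2015.
September 2015: September 2, 2015.
Next: October 2015 → October 2, 2015.
November 2015: November 2, 2015.
Next: December 2015 → December 2, 2015.
Next: January 2016 → January 2, 2016.

January 2, 2016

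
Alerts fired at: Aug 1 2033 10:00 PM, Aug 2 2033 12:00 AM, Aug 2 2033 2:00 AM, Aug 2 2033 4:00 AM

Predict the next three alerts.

Spacing: 2, 2, 2 h — constant 2 h.
Aug 2 2033 4:00 AM + 2 h = Aug 2 2033 6:00 AM.
Aug 2 2033 6:00 AM + 2 h = Aug 2 2033 8:00 AM.
Aug 2 2033 8:00 AM + 2 h = Aug 2 2033 10:00 AM.

Aug 2 2033 6:00 AM, Aug 2 2033 8:00 AM, Aug 2 2033 10:00 AM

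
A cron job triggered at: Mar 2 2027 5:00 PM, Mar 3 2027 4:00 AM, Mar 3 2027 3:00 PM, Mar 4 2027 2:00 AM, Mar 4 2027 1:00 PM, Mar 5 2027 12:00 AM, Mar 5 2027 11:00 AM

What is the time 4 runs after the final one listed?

Spacing: 11, 11, 11, 11, 11, 11 h — constant 11 h.
Mar 5 2027 11:00 AM + 11 h = Mar 5 2027 10:00 PM.
Mar 5 2027 10:00 PM + 11 h = Mar 6 2027 9:00 AM.
Mar 6 2027 9:00 AM + 11 h = Mar 6 2027 8:00 PM.
Mar 6 2027 8:00 PM + 11 h = Mar 7 2027 7:00 AM.

Mar 7 2027 7:00 AM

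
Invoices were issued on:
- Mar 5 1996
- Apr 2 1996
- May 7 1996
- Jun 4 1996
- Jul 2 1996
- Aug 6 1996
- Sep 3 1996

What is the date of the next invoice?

All dates are Tuesdays, 28, 35, 28, 28, 35, 28 days apart.
Specifically, the 1st Tuesday of each month.
1st Tuesday of October 1996: Oct 1 1996.

Oct 1 1996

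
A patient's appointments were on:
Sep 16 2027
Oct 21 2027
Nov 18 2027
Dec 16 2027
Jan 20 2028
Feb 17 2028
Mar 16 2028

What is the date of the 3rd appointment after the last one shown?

Jun 15 2028

These are Thursdays at 28- or 35-day spacing (35, 28, 28, 35, 28, 28).
The pattern: 3rd Thursday of the month.
3rd Thursday of April 2028: Apr 20 2028.
3rd Thursday of May 2028: May 18 2028.
3rd Thursday of June 2028: Jun 15 2028.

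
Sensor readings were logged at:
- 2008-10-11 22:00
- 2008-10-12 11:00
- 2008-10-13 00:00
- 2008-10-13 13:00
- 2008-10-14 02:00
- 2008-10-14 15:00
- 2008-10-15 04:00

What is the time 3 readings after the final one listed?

The interval is a steady 13 hours (13, 13, 13, 13, 13, 13).
2008-10-15 04:00 + 13 h = 2008-10-15 17:00.
2008-10-15 17:00 + 13 h = 2008-10-16 06:00.
2008-10-16 06:00 + 13 h = 2008-10-16 19:00.

2008-10-16 19:00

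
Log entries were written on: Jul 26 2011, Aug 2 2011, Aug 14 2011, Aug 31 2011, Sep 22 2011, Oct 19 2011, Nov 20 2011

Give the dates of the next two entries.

Dec 27 2011, Feb 7 2012

Gaps: 7, 12, 17, 22, 27, 32 days — each gap is 5 larger than the previous one.
Next gap: 37 days. Nov 20 2011 + 37 days = Dec 27 2011.
Next gap: 42 days. Dec 27 2011 + 42 days = Feb 7 2012.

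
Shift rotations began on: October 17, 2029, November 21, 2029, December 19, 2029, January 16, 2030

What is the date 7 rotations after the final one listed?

August 21, 2030

Gaps: 35, 28, 28 days — a mix of 28 and 35. Every date is a Wednesday.
Each is the 3rd Wednesday of its month.
February 2030 — 3rd Wednesday is February 20, 2030.
March 2030 — 3rd Wednesday is March 20, 2030.
3rd Wednesday of April 2030: April 17, 2030.
May 2030 — 3rd Wednesday is May 15, 2030.
June 2030 — 3rd Wednesday is June 19, 2030.
3rd Wednesday of July 2030: July 17, 2030.
August 2030 — 3rd Wednesday is August 21, 2030.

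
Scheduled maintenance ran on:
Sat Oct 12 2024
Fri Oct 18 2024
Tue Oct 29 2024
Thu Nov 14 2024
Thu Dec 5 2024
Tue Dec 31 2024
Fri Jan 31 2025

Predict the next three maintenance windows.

Sat Mar 8 2025, Fri Apr 18 2025, Tue Jun 3 2025

Intervals are 6, 11, 16, 21, 26, 31 days — an arithmetic progression with common difference 5.
Next gap: 36 days. Fri Jan 31 2025 + 36 days = Sat Mar 8 2025.
Next gap: 41 days. Sat Mar 8 2025 + 41 days = Fri Apr 18 2025.
Next gap: 46 days. Fri Apr 18 2025 + 46 days = Tue Jun 3 2025.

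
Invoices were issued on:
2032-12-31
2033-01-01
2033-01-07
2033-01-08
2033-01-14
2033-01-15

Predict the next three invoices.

The gap pattern 1, 6, 1, 6, 1 repeats every 2 events.
These are the Fridays and Saturdays of each week.
Next Friday: 2033-01-21.
The following Saturday is 2033-01-22.
Next Friday: 2033-01-28.

2033-01-21, 2033-01-22, 2033-01-28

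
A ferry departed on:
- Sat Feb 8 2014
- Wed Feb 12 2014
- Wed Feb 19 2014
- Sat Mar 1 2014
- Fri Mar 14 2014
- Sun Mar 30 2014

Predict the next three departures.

Gaps: 4, 7, 10, 13, 16 days — each gap is 3 larger than the previous one.
Next gap: 19 days. Sun Mar 30 2014 + 19 days = Fri Apr 18 2014.
Next gap: 22 days. Fri Apr 18 2014 + 22 days = Sat May 10 2014.
Next gap: 25 days. Sat May 10 2014 + 25 days = Wed Jun 4 2014.

Fri Apr 18 2014, Sat May 10 2014, Wed Jun 4 2014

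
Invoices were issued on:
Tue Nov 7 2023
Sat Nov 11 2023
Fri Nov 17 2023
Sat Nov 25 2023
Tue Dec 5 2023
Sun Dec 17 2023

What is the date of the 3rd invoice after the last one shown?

The spacing grows by 2 each time: 4, 6, 8, 10, 12 days.
Next gap: 14 days. Sun Dec 17 2023 + 14 days = Sun Dec 31 2023.
Next gap: 16 days. Sun Dec 31 2023 + 16 days = Tue Jan 16 2024.
Next gap: 18 days. Tue Jan 16 2024 + 18 days = Sat Feb 3 2024.

Sat Feb 3 2024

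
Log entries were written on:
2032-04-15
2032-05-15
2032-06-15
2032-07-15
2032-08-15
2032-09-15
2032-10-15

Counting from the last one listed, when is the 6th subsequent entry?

The day-of-month is always 15 (30, 31, 30, 31, 31, 30 days between events).
So this recurs on the 15th of each month.
November 2032: 2032-11-15.
December 2032: 2032-12-15.
Next: January 2033 → 2033-01-15.
Next: February 2033 → 2033-02-15.
Next: March 2033 → 2033-03-15.
April 2033: 2033-04-15.

2033-04-15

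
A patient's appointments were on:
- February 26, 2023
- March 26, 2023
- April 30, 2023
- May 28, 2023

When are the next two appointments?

June 25, 2023; July 30, 2023

All Sundays; the gaps (28, 35, 28) vary with month length.
This is the last Sunday of each month.
June 2023 ends with Sunday June 25, 2023.
Last Sunday of July 2023: July 30, 2023.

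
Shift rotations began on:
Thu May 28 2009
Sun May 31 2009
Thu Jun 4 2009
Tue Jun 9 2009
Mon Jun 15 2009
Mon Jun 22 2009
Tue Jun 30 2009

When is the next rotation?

The spacing grows by 1 each time: 3, 4, 5, 6, 7, 8 days.
Next gap: 9 days. Tue Jun 30 2009 + 9 days = Thu Jul 9 2009.

Thu Jul 9 2009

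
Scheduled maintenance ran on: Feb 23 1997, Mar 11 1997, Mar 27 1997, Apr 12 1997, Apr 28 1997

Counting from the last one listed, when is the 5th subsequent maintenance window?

Gaps between consecutive events: 16, 16, 16, 16 days — a constant 16-day interval.
Apr 28 1997 + 16 days = May 14 1997.
May 14 1997 + 16 days = May 30 1997.
May 30 1997 + 16 days = Jun 15 1997.
Jun 15 1997 + 16 days = Jul 1 1997.
Jul 1 1997 + 16 days = Jul 17 1997.

Jul 17 1997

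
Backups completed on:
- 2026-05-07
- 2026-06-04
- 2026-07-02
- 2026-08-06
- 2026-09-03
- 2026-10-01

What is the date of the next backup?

Gaps: 28, 28, 35, 28, 28 days — a mix of 28 and 35. Every date is a Thursday.
Each is the 1st Thursday of its month.
November 2026 — 1st Thursday is 2026-11-05.

2026-11-05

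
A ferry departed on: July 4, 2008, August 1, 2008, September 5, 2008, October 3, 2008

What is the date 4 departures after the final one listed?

February 6, 2009

Gaps: 28, 35, 28 days — a mix of 28 and 35. Every date is a Friday.
Each is the 1st Friday of its month.
1st Friday of November 2008: November 7, 2008.
December 2008 — 1st Friday is December 5, 2008.
January 2009 — 1st Friday is January 2, 2009.
1st Friday of February 2009: February 6, 2009.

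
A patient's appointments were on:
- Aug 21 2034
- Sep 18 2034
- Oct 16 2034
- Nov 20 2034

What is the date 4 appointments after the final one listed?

All dates are Mondays, 28, 28, 35 days apart.
Specifically, the 3rd Monday of each month.
3rd Monday of December 2034: Dec 18 2034.
January 2035 — 3rd Monday is Jan 15 2035.
3rd Monday of February 2035: Feb 19 2035.
3rd Monday of March 2035: Mar 19 2035.

Mar 19 2035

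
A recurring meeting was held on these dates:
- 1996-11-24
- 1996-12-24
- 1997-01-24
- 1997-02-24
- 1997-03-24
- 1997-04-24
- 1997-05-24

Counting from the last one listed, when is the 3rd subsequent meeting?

1997-08-24

Each date is the 24th; the gaps (30, 31, 31, 28, 31, 30) track the month lengths.
The rule is the 24th of each month.
Next: June 1997 → 1997-06-24.
July 1997: 1997-07-24.
August 1997: 1997-08-24.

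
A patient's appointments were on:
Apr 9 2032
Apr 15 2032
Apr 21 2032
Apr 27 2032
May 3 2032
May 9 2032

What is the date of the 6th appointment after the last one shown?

Jun 14 2032

Gaps between consecutive events: 6, 6, 6, 6, 6 days — a constant 6-day interval.
May 9 2032 + 6 days = May 15 2032.
May 15 2032 + 6 days = May 21 2032.
May 21 2032 + 6 days = May 27 2032.
May 27 2032 + 6 days = Jun 2 2032.
Jun 2 2032 + 6 days = Jun 8 2032.
Jun 8 2032 + 6 days = Jun 14 2032.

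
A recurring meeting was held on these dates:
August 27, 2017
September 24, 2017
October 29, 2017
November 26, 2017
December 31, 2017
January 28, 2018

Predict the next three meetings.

All Sundays; the gaps (28, 35, 28, 35, 28) vary with month length.
This is the last Sunday of each month.
Last Sunday of February 2018: February 25, 2018.
March 2018 ends with Sunday March 25, 2018.
April 2018 ends with Sunday April 29, 2018.

February 25, 2018; March 25, 2018; April 29, 2018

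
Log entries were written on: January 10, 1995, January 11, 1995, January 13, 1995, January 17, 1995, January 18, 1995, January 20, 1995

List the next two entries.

January 24, 1995; January 25, 1995

Gaps: 1, 2, 4, 1, 2 days — not constant, but cyclic with period 3.
The events fall on every Tuesday, Wednesday and Friday.
The following Tuesday is January 24, 1995.
The following Wednesday is January 25, 1995.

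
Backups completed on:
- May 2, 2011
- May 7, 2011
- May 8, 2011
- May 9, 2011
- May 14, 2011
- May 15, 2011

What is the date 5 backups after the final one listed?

Every event lands on a Monday or Saturday or Sunday (gaps cycle 5, 1, 1, 5, 1).
So the schedule is: every Monday, Saturday and Sunday.
The following Monday is May 16, 2011.
The following Saturday is May 21, 2011.
The following Sunday is May 22, 2011.
Next Monday: May 23, 2011.
The following Saturday is May 28, 2011.

May 28, 2011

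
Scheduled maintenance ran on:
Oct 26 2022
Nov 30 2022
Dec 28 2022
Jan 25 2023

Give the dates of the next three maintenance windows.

Every date is a Wednesday; gaps 35, 28, 28 days.
Each is the last Wednesday of its month (at least one falls on the 29th or later, ruling out '4th Wednesday').
February 2023 ends with Wednesday Feb 22 2023.
Last Wednesday of March 2023: Mar 29 2023.
Last Wednesday of April 2023: Apr 26 2023.

Feb 22 2023, Mar 29 2023, Apr 26 2023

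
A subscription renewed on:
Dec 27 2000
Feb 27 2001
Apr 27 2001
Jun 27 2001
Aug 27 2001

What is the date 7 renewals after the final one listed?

Each date is the 27th; the gaps (62, 59, 61, 61) track the month lengths.
The rule is the 27th of every 2 months.
Next: October 2001 → Oct 27 2001.
December 2001: Dec 27 2001.
February 2002: Feb 27 2002.
Next: April 2002 → Apr 27 2002.
June 2002: Jun 27 2002.
Next: August 2002 → Aug 27 2002.
Next: October 2002 → Oct 27 2002.

Oct 27 2002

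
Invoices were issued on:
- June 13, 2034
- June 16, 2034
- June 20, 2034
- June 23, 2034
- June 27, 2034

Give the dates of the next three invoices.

June 30, 2034; July 4, 2034; July 7, 2034

Every event lands on a Tuesday or Friday (gaps cycle 3, 4, 3, 4).
So the schedule is: every Tuesday and Friday.
The following Friday is June 30, 2034.
The following Tuesday is July 4, 2034.
The following Friday is July 7, 2034.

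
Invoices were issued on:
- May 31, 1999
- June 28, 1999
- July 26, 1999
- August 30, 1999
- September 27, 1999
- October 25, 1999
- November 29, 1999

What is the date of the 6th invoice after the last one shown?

May 29, 2000

Every date is a Monday; gaps 28, 28, 35, 28, 28, 35 days.
Each is the last Monday of its month (at least one falls on the 29th or later, ruling out '4th Monday').
Last Monday of December 1999: December 27, 1999.
Last Monday of January 2000: January 31, 2000.
Last Monday of February 2000: February 28, 2000.
March 2000 ends with Monday March 27, 2000.
Last Monday of April 2000: April 24, 2000.
Last Monday of May 2000: May 29, 2000.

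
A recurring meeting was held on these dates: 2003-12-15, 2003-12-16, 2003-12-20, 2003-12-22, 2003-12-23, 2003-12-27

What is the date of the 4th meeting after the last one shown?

The gap pattern 1, 4, 2, 1, 4 repeats every 3 events.
These are the Mondays, Tuesdays and Saturdays of each week.
Next Monday: 2003-12-29.
The following Tuesday is 2003-12-30.
The following Saturday is 2004-01-03.
Next Monday: 2004-01-05.

2004-01-05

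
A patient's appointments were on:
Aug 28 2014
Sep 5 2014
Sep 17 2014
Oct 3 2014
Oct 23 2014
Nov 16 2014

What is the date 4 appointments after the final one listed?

Apr 1 2015

Intervals are 8, 12, 16, 20, 24 days — an arithmetic progression with common difference 4.
Next gap: 28 days. Nov 16 2014 + 28 days = Dec 14 2014.
Next gap: 32 days. Dec 14 2014 + 32 days = Jan 15 2015.
Next gap: 36 days. Jan 15 2015 + 36 days = Feb 20 2015.
Next gap: 40 days. Feb 20 2015 + 40 days = Apr 1 2015.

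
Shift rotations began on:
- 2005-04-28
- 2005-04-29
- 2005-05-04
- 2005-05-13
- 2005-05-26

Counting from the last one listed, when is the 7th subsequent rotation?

2005-12-15

Intervals are 1, 5, 9, 13 days — an arithmetic progression with common difference 4.
Next gap: 17 days. 2005-05-26 + 17 days = 2005-06-12.
Next gap: 21 days. 2005-06-12 + 21 days = 2005-07-03.
Next gap: 25 days. 2005-07-03 + 25 days = 2005-07-28.
Next gap: 29 days. 2005-07-28 + 29 days = 2005-08-26.
Next gap: 33 days. 2005-08-26 + 33 days = 2005-09-28.
Next gap: 37 days. 2005-09-28 + 37 days = 2005-11-04.
Next gap: 41 days. 2005-11-04 + 41 days = 2005-12-15.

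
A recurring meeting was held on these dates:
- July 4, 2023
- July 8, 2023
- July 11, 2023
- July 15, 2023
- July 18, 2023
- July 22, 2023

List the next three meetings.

July 25, 2023; July 29, 2023; August 1, 2023

The gap pattern 4, 3, 4, 3, 4 repeats every 2 events.
These are the Tuesdays and Saturdays of each week.
Next Tuesday: July 25, 2023.
The following Saturday is July 29, 2023.
Next Tuesday: August 1, 2023.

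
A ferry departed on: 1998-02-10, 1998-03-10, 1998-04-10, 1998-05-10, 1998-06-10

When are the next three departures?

The day-of-month is always 10 (28, 31, 30, 31 days between events).
So this recurs on the 10th of each month.
Next: July 1998 → 1998-07-10.
Next: August 1998 → 1998-08-10.
September 1998: 1998-09-10.

1998-07-10, 1998-08-10, 1998-09-10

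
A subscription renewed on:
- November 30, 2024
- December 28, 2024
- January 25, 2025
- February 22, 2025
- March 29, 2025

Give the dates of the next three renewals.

April 26, 2025; May 31, 2025; June 28, 2025

These are Saturdays with 28, 28, 28, 35-day gaps.
Each is the final Saturday of its month — November 30, 2024 is past the 28th, so '4th Saturday' doesn't fit.
Last Saturday of April 2025: April 26, 2025.
Last Saturday of May 2025: May 31, 2025.
Last Saturday of June 2025: June 28, 2025.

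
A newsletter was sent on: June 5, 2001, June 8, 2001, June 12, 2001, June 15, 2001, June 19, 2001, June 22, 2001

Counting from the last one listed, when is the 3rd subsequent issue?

July 3, 2001

Every event lands on a Tuesday or Friday (gaps cycle 3, 4, 3, 4, 3).
So the schedule is: every Tuesday and Friday.
The following Tuesday is June 26, 2001.
The following Friday is June 29, 2001.
Next Tuesday: July 3, 2001.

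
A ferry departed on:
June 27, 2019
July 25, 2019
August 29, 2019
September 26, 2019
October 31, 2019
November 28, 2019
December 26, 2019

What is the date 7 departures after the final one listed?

Every date is a Thursday; gaps 28, 35, 28, 35, 28, 28 days.
Each is the last Thursday of its month (at least one falls on the 29th or later, ruling out '4th Thursday').
January 2020 ends with Thursday January 30, 2020.
Last Thursday of February 2020: February 27, 2020.
March 2020 ends with Thursday March 26, 2020.
Last Thursday of April 2020: April 30, 2020.
Last Thursday of May 2020: May 28, 2020.
Last Thursday of June 2020: June 25, 2020.
Last Thursday of July 2020: July 30, 2020.

July 30, 2020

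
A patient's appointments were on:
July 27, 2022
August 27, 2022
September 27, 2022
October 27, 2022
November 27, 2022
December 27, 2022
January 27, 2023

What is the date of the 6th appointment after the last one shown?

July 27, 2023

Gaps: 31, 31, 30, 31, 30, 31 days — not constant. Every event is on the 27th of the month.
Pattern: the 27th of each month.
February 2023: February 27, 2023.
March 2023: March 27, 2023.
Next: April 2023 → April 27, 2023.
May 2023: May 27, 2023.
Next: June 2023 → June 27, 2023.
Next: July 2023 → July 27, 2023.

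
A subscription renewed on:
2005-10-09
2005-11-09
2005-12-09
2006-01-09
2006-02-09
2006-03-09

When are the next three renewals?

2006-04-09, 2006-05-09, 2006-06-09

Gaps: 31, 30, 31, 31, 28 days — not constant. Every event is on the 9th of the month.
Pattern: the 9th of each month.
April 2006: 2006-04-09.
May 2006: 2006-05-09.
Next: June 2006 → 2006-06-09.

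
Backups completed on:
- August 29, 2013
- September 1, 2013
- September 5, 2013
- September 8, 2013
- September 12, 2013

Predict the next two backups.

September 15, 2013; September 19, 2013

Gaps: 3, 4, 3, 4 days — not constant, but cyclic with period 2.
The events fall on every Thursday and Sunday.
The following Sunday is September 15, 2013.
The following Thursday is September 19, 2013.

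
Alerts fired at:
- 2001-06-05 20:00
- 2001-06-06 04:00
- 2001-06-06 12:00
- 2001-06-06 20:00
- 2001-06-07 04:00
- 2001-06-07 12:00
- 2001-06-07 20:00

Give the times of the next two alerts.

The interval is a steady 8 hours (8, 8, 8, 8, 8, 8).
2001-06-07 20:00 + 8 h = 2001-06-08 04:00.
2001-06-08 04:00 + 8 h = 2001-06-08 12:00.

2001-06-08 04:00, 2001-06-08 12:00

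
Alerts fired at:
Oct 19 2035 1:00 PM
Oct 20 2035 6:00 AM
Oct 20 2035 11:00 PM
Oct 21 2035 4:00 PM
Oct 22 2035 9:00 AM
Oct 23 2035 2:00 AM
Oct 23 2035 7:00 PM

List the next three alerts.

Oct 24 2035 12:00 PM, Oct 25 2035 5:00 AM, Oct 25 2035 10:00 PM

Gaps: 17, 17, 17, 17, 17, 17 hours — each event is 17 hours after the previous one.
Oct 23 2035 7:00 PM + 17 h = Oct 24 2035 12:00 PM.
Oct 24 2035 12:00 PM + 17 h = Oct 25 2035 5:00 AM.
Oct 25 2035 5:00 AM + 17 h = Oct 25 2035 10:00 PM.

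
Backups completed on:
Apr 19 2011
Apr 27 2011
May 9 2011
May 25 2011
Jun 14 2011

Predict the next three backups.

Jul 8 2011, Aug 5 2011, Sep 6 2011

The spacing grows by 4 each time: 8, 12, 16, 20 days.
Next gap: 24 days. Jun 14 2011 + 24 days = Jul 8 2011.
Next gap: 28 days. Jul 8 2011 + 28 days = Aug 5 2011.
Next gap: 32 days. Aug 5 2011 + 32 days = Sep 6 2011.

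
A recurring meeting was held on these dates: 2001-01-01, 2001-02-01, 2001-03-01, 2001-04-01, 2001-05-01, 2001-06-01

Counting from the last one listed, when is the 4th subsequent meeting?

The day-of-month is always 1 (31, 28, 31, 30, 31 days between events).
So this recurs on the 1st of each month.
July 2001: 2001-07-01.
August 2001: 2001-08-01.
September 2001: 2001-09-01.
Next: October 2001 → 2001-10-01.

2001-10-01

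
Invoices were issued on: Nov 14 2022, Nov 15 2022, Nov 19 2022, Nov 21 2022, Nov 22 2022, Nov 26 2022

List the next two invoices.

Every event lands on a Monday or Tuesday or Saturday (gaps cycle 1, 4, 2, 1, 4).
So the schedule is: every Monday, Tuesday and Saturday.
Next Monday: Nov 28 2022.
The following Tuesday is Nov 29 2022.

Nov 28 2022, Nov 29 2022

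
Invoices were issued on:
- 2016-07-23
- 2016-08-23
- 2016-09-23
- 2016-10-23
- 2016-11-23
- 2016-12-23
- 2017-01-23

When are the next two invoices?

2017-02-23, 2017-03-23

Each date is the 23rd; the gaps (31, 31, 30, 31, 30, 31) track the month lengths.
The rule is the 23rd of each month.
Next: February 2017 → 2017-02-23.
Next: March 2017 → 2017-03-23.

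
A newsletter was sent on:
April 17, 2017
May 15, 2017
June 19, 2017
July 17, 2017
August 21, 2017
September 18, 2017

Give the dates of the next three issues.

All dates are Mondays, 28, 35, 28, 35, 28 days apart.
Specifically, the 3rd Monday of each month.
3rd Monday of October 2017: October 16, 2017.
3rd Monday of November 2017: November 20, 2017.
3rd Monday of December 2017: December 18, 2017.

October 16, 2017; November 20, 2017; December 18, 2017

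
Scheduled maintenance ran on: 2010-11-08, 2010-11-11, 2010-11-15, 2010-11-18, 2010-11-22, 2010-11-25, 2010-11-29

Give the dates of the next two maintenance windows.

2010-12-02, 2010-12-06

Gaps: 3, 4, 3, 4, 3, 4 days — not constant, but cyclic with period 2.
The events fall on every Monday and Thursday.
The following Thursday is 2010-12-02.
Next Monday: 2010-12-06.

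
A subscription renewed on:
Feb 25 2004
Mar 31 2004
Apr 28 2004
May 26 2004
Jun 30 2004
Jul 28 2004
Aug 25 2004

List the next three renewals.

Every date is a Wednesday; gaps 35, 28, 28, 35, 28, 28 days.
Each is the last Wednesday of its month (at least one falls on the 29th or later, ruling out '4th Wednesday').
September 2004 ends with Wednesday Sep 29 2004.
Last Wednesday of October 2004: Oct 27 2004.
Last Wednesday of November 2004: Nov 24 2004.

Sep 29 2004, Oct 27 2004, Nov 24 2004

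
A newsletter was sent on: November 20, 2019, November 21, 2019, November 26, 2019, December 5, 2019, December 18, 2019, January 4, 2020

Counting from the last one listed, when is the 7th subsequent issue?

The spacing grows by 4 each time: 1, 5, 9, 13, 17 days.
Next gap: 21 days. January 4, 2020 + 21 days = January 25, 2020.
Next gap: 25 days. January 25, 2020 + 25 days = February 19, 2020.
Next gap: 29 days. February 19, 2020 + 29 days = March 19, 2020.
Next gap: 33 days. March 19, 2020 + 33 days = April 21, 2020.
Next gap: 37 days. April 21, 2020 + 37 days = May 28, 2020.
Next gap: 41 days. May 28, 2020 + 41 days = July 8, 2020.
Next gap: 45 days. July 8, 2020 + 45 days = August 22, 2020.

August 22, 2020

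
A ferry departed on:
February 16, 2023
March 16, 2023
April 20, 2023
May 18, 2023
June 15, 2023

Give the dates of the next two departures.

These are Thursdays at 28- or 35-day spacing (28, 35, 28, 28).
The pattern: 3rd Thursday of the month.
3rd Thursday of July 2023: July 20, 2023.
3rd Thursday of August 2023: August 17, 2023.

July 20, 2023; August 17, 2023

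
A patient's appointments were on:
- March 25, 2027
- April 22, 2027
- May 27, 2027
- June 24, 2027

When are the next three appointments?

July 22, 2027; August 26, 2027; September 23, 2027

These are Thursdays at 28- or 35-day spacing (28, 35, 28).
The pattern: 4th Thursday of the month.
4th Thursday of July 2027: July 22, 2027.
4th Thursday of August 2027: August 26, 2027.
September 2027 — 4th Thursday is September 23, 2027.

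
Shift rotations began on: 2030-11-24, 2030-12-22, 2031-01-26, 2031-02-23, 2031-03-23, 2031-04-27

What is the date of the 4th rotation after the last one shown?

Gaps: 28, 35, 28, 28, 35 days — a mix of 28 and 35. Every date is a Sunday.
Each is the 4th Sunday of its month.
4th Sunday of May 2031: 2031-05-25.
June 2031 — 4th Sunday is 2031-06-22.
July 2031 — 4th Sunday is 2031-07-27.
August 2031 — 4th Sunday is 2031-08-24.

2031-08-24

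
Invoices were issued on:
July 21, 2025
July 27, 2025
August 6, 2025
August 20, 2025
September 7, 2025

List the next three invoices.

Intervals are 6, 10, 14, 18 days — an arithmetic progression with common difference 4.
Next gap: 22 days. September 7, 2025 + 22 days = September 29, 2025.
Next gap: 26 days. September 29, 2025 + 26 days = October 25, 2025.
Next gap: 30 days. October 25, 2025 + 30 days = November 24, 2025.

September 29, 2025; October 25, 2025; November 24, 2025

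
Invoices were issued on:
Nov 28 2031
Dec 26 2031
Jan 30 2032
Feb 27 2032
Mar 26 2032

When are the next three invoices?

All Fridays; the gaps (28, 35, 28, 28) vary with month length.
This is the last Friday of each month.
April 2032 ends with Friday Apr 30 2032.
May 2032 ends with Friday May 28 2032.
June 2032 ends with Friday Jun 25 2032.

Apr 30 2032, May 28 2032, Jun 25 2032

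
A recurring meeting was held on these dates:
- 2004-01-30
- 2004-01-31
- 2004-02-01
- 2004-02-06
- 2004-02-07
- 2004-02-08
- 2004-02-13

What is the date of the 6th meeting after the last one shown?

Every event lands on a Friday or Saturday or Sunday (gaps cycle 1, 1, 5, 1, 1, 5).
So the schedule is: every Friday, Saturday and Sunday.
The following Saturday is 2004-02-14.
The following Sunday is 2004-02-15.
The following Friday is 2004-02-20.
The following Saturday is 2004-02-21.
The following Sunday is 2004-02-22.
Next Friday: 2004-02-27.

2004-02-27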